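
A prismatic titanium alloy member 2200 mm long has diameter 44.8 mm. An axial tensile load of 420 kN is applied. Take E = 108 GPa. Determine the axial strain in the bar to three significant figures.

A = 1576 mm².
σ = N/A = 266.4 MPa; ε = σ/E = 266.4/108000 = 2.467e-03.

0.00247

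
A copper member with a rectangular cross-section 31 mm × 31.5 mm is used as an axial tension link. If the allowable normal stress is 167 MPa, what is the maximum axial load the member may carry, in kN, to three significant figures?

A = 976.5 mm².
P_max = σ_allow · A = 167 · 976.5 = 163100 N = 163.1 kN.

163 kN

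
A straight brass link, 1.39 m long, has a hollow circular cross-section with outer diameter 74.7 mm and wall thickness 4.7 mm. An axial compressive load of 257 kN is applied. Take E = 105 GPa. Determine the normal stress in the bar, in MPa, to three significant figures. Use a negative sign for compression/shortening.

-249 MPa

A = 1034 mm².
σ = N/A = -257000/1034 = -248.6 MPa.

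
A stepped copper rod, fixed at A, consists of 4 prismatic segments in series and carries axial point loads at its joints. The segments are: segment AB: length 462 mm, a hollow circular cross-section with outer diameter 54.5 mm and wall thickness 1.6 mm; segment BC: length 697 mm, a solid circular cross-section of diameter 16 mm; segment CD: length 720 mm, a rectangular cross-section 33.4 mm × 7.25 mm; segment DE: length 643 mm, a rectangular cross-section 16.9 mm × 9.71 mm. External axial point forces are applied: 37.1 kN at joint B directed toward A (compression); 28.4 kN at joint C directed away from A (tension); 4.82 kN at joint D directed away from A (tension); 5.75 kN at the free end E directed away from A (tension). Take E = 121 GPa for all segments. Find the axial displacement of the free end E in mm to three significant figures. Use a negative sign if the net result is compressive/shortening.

1.59 mm

Internal axial forces (sectioning from the free end, tension +): N_DE = 5.75 kN, N_CD = 10.57 kN, N_BC = 38.97 kN, N_AB = 1.87 kN.
A_AB = 265.9 mm².
A_BC = 201.1 mm².
A_CD = 242.1 mm².
A_DE = 164.1 mm².
δ_AB = 1870·462/(265.9·121000) = 0.02685 mm
δ_BC = 38970·697/(201.1·121000) = 1.116 mm
δ_CD = 10570·720/(242.1·121000) = 0.2597 mm
δ_DE = 5750·643/(164.1·121000) = 0.1862 mm
δ = Σδ_i = 1.589 mm.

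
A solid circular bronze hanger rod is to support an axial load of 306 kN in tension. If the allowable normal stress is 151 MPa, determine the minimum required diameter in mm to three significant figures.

50.8 mm

Required area A ≥ P/σ_allow = 306000/151 = 2026 mm².
For a solid circular section, d ≥ √(4A/π) = 50.8 mm.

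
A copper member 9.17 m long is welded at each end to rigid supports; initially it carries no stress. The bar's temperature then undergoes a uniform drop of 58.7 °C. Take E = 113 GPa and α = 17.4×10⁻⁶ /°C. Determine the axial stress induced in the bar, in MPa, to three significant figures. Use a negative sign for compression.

115 MPa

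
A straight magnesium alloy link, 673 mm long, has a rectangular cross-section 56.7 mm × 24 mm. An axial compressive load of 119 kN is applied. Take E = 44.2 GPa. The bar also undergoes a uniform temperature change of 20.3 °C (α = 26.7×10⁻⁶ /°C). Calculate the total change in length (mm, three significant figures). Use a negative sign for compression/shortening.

A = 1361 mm².
δ_mech = NL/(AE) = -119000·673/(1361·44200) = -1.332 mm.
δ_thermal = αLΔT = 26.7e-6·673·20.3 = 0.3648 mm.
δ = δ_mech + δ_thermal = -0.9667 mm.

-0.967 mm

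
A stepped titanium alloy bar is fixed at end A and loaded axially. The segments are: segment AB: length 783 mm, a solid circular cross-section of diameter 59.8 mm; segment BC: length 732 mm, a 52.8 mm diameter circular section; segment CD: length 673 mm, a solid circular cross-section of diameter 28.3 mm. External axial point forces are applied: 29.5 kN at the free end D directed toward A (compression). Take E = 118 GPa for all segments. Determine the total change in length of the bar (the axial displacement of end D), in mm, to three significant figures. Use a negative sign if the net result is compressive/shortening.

-0.421 mm

Internal axial forces (sectioning from the free end, tension +): N_CD = -29.5 kN, N_BC = -29.5 kN, N_AB = -29.5 kN.
A_AB = 2809 mm².
A_BC = 2190 mm².
A_CD = 629 mm².
δ_AB = -29500·783/(2809·118000) = -0.0697 mm
δ_BC = -29500·732/(2190·118000) = -0.08358 mm
δ_CD = -29500·673/(629·118000) = -0.2675 mm
δ = Σδ_i = -0.4208 mm.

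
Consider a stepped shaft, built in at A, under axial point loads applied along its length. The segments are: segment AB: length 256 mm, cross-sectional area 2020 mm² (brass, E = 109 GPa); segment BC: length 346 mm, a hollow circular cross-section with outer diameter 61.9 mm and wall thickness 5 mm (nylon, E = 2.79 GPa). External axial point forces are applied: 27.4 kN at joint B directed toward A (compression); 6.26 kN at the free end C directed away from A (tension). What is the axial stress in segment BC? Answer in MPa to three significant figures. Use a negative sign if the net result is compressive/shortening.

7.00 MPa

Internal axial forces (sectioning from the free end, tension +): N_BC = 6.26 kN, N_AB = -21.14 kN.
A_BC = 893.8 mm².
σ_BC = N_BC/A_BC = 6260/893.8 = 7.004 MPa.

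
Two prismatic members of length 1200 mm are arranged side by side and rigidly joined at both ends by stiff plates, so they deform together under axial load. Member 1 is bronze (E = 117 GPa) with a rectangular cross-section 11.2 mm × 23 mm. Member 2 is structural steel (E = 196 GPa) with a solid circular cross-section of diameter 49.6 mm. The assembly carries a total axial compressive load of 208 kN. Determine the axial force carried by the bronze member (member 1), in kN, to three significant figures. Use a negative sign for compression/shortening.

A_1 = 257.6 mm².
A_2 = 1932 mm².
Equal strain + equilibrium ⇒ each member carries load in proportion to AE: A₁E₁ = 30140000 N, A₂E₂ = 378700000 N, ΣAE = 408900000 N.
F₁ = P·A₁E₁/ΣAE = -208000·30140000/408900000 = -15330 N.

-15.3 kN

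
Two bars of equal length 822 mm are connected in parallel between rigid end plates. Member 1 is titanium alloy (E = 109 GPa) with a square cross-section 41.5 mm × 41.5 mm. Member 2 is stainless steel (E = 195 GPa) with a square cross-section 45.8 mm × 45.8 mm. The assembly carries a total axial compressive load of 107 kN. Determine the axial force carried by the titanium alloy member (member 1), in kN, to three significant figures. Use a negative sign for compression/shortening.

-33.7 kN

A_1 = 1722 mm².
A_2 = 2098 mm².
Equal strain + equilibrium ⇒ each member carries load in proportion to AE: A₁E₁ = 187700000 N, A₂E₂ = 409000000 N, ΣAE = 596800000 N.
F₁ = P·A₁E₁/ΣAE = -107000·187700000/596800000 = -33660 N.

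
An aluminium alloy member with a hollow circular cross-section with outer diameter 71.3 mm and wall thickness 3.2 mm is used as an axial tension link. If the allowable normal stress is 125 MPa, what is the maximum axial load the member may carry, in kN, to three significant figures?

85.6 kN

A = 684.6 mm².
P_max = σ_allow · A = 125 · 684.6 = 85580 N = 85.58 kN.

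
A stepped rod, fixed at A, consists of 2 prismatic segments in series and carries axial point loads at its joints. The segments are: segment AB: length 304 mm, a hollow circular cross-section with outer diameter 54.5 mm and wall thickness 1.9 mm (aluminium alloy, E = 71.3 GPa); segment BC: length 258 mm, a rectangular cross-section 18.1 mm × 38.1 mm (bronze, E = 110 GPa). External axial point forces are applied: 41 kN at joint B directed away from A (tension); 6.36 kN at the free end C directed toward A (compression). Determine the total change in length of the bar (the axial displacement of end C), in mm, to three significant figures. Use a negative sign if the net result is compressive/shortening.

Internal axial forces (sectioning from the free end, tension +): N_BC = -6.36 kN, N_AB = 34.64 kN.
A_AB = 314 mm².
A_BC = 689.6 mm².
δ_AB = 34640·304/(314·71300) = 0.4704 mm
δ_BC = -6360·258/(689.6·110000) = -0.02163 mm
δ = Σδ_i = 0.4488 mm.

0.449 mm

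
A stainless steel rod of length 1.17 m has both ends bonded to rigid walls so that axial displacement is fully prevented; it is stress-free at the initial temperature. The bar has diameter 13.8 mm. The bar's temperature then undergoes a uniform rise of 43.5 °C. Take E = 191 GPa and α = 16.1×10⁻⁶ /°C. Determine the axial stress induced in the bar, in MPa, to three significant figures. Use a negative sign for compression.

-134 MPa

Free thermal expansion αLΔT = 16.1e-6 · 1170 · 43.5 = 0.8194 mm.
The walls impose strain ε = −(0.8194)/1170 = -7.0035e-04; σ = Eε = 191000 · -7.0035e-04 = -133.8 MPa.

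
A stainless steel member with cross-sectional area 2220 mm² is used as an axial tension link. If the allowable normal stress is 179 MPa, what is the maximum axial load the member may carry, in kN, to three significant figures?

397 kN

P_max = σ_allow · A = 179 · 2220 = 397400 N = 397.4 kN.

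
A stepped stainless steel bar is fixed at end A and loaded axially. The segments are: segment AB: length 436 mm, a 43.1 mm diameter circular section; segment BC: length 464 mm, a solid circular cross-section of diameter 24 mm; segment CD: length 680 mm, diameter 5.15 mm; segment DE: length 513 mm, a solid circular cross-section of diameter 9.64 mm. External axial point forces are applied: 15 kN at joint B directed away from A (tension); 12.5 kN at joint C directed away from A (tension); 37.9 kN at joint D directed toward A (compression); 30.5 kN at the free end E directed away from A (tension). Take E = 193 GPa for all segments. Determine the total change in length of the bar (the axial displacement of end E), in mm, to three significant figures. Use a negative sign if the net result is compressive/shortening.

Internal axial forces (sectioning from the free end, tension +): N_DE = 30.5 kN, N_CD = -7.4 kN, N_BC = 5.1 kN, N_AB = 20.1 kN.
A_AB = 1459 mm².
A_BC = 452.4 mm².
A_CD = 20.83 mm².
A_DE = 72.99 mm².
δ_AB = 20100·436/(1459·193000) = 0.03112 mm
δ_BC = 5100·464/(452.4·193000) = 0.0271 mm
δ_CD = -7400·680/(20.83·193000) = -1.252 mm
δ_DE = 30500·513/(72.99·193000) = 1.111 mm
δ = Σδ_i = -0.08266 mm.

-0.0827 mm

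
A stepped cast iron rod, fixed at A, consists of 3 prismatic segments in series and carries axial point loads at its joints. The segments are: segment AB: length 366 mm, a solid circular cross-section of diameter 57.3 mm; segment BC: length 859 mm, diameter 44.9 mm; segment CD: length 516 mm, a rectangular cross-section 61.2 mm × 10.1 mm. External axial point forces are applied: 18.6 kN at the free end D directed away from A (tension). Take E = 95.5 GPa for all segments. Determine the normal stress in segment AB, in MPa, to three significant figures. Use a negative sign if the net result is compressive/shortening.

7.21 MPa

Internal axial forces (sectioning from the free end, tension +): N_CD = 18.6 kN, N_BC = 18.6 kN, N_AB = 18.6 kN.
A_AB = 2579 mm².
σ_AB = N_AB/A_AB = 18600/2579 = 7.213 MPa.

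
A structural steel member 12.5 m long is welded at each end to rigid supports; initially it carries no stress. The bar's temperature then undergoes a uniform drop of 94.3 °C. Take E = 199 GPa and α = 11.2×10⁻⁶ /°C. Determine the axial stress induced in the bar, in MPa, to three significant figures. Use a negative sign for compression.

Free thermal expansion αLΔT = 11.2e-6 · 12500 · -94.3 = -13.2 mm.
The walls impose strain ε = −(-13.2)/12500 = 1.0562e-03; σ = Eε = 199000 · 1.0562e-03 = 210.2 MPa.

210 MPa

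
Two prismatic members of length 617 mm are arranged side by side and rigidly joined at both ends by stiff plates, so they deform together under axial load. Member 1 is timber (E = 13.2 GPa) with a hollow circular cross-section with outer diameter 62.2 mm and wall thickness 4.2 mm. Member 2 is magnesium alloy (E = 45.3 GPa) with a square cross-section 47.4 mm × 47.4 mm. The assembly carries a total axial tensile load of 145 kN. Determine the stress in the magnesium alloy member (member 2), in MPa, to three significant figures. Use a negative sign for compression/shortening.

58.7 MPa

A_1 = 765.3 mm².
A_2 = 2247 mm².
Equal strain + equilibrium ⇒ each member carries load in proportion to AE: A₁E₁ = 10100000 N, A₂E₂ = 101800000 N, ΣAE = 111900000 N.
σ₂ = P·E₂/ΣAE = 145000·45300/111900000 = 58.71 MPa.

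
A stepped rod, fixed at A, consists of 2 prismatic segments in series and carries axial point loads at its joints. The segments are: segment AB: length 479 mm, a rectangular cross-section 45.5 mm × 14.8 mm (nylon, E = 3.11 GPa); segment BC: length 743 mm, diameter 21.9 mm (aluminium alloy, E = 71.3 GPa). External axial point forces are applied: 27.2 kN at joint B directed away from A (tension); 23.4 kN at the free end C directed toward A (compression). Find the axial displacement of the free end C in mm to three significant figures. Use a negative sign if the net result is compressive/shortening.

Internal axial forces (sectioning from the free end, tension +): N_BC = -23.4 kN, N_AB = 3.8 kN.
A_AB = 673.4 mm².
A_BC = 376.7 mm².
δ_AB = 3800·479/(673.4·3110) = 0.8691 mm
δ_BC = -23400·743/(376.7·71300) = -0.6473 mm
δ = Σδ_i = 0.2218 mm.

0.222 mm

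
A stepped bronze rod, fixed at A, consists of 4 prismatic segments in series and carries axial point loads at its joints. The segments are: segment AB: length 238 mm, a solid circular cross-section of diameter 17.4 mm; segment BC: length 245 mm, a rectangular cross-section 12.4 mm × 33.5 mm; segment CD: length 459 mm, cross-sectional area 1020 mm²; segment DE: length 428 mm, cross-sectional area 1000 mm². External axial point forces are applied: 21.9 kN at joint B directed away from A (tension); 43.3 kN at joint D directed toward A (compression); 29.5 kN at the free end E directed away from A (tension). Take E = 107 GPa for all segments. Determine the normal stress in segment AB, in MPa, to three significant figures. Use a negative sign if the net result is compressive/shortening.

34.1 MPa

Internal axial forces (sectioning from the free end, tension +): N_DE = 29.5 kN, N_CD = -13.8 kN, N_BC = -13.8 kN, N_AB = 8.1 kN.
A_AB = 237.8 mm².
σ_AB = N_AB/A_AB = 8100/237.8 = 34.06 MPa.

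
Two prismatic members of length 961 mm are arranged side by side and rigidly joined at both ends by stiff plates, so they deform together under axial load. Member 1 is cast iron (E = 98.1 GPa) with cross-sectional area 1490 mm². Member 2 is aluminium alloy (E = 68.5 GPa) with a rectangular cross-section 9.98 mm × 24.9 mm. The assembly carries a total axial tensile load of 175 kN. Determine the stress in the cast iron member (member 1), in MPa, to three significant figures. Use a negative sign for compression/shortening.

A_2 = 248.5 mm².
Equal strain + equilibrium ⇒ each member carries load in proportion to AE: A₁E₁ = 146200000 N, A₂E₂ = 17020000 N, ΣAE = 163200000 N.
σ₁ = P·E₁/ΣAE = 175000·98100/163200000 = 105.2 MPa.

105 MPa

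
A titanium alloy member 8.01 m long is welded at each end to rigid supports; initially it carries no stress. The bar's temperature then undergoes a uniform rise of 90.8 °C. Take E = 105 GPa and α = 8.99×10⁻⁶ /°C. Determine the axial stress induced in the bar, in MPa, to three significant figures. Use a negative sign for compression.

-85.7 MPa

Free thermal expansion αLΔT = 8.99e-6 · 8010 · 90.8 = 6.538 mm.
The walls impose strain ε = −(6.538)/8010 = -8.1629e-04; σ = Eε = 105000 · -8.1629e-04 = -85.71 MPa.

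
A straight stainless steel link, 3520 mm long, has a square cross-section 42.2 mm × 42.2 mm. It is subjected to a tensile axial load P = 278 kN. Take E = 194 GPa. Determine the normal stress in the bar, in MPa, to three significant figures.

156 MPa

A = 1781 mm².
σ = N/A = 278000/1781 = 156.1 MPa.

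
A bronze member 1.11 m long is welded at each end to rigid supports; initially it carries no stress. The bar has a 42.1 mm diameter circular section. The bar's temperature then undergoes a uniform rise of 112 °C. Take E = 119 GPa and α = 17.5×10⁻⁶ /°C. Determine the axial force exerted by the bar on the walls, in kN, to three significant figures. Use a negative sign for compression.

-325 kN

Free thermal expansion αLΔT = 17.5e-6 · 1110 · 112 = 2.176 mm.
The walls impose strain ε = −(2.176)/1110 = -1.9600e-03; σ = Eε = 119000 · -1.9600e-03 = -233.2 MPa.
Wall reaction R = σ·A = -233.2·1392 = -324700 N = -324.7 kN.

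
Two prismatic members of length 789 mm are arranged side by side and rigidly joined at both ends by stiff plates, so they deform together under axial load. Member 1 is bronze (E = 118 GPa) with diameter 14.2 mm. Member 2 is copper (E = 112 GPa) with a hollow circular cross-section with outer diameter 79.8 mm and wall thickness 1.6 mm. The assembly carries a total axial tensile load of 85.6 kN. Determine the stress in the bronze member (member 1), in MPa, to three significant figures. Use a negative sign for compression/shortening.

161 MPa

A_1 = 158.4 mm².
A_2 = 393.1 mm².
Equal strain + equilibrium ⇒ each member carries load in proportion to AE: A₁E₁ = 18690000 N, A₂E₂ = 44020000 N, ΣAE = 62710000 N.
σ₁ = P·E₁/ΣAE = 85600·118000/62710000 = 161.1 MPa.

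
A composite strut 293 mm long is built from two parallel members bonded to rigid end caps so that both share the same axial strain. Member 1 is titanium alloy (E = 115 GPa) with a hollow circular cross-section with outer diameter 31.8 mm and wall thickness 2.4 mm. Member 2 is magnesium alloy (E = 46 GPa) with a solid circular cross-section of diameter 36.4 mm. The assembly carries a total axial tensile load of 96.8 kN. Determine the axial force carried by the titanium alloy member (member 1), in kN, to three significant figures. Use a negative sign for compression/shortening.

A_1 = 221.7 mm².
A_2 = 1041 mm².
Equal strain + equilibrium ⇒ each member carries load in proportion to AE: A₁E₁ = 25490000 N, A₂E₂ = 47870000 N, ΣAE = 73360000 N.
F₁ = P·A₁E₁/ΣAE = 96800·25490000/73360000 = 33640 N.

33.6 kN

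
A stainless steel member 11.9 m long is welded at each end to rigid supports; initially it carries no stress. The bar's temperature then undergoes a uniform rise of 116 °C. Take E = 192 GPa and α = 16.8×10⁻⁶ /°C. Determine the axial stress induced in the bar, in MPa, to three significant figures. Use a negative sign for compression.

-374 MPa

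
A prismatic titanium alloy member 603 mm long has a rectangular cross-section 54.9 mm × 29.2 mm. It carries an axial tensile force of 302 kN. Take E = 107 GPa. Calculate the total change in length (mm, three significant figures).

A = 1603 mm².
δ_mech = NL/(AE) = 302000·603/(1603·107000) = 1.062 mm.

1.06 mm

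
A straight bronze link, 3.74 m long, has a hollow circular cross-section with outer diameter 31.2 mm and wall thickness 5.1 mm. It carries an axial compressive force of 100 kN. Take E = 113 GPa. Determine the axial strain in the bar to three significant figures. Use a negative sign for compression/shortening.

A = 418.2 mm².
σ = N/A = -239.1 MPa; ε = σ/E = -239.1/113000 = -2.116e-03.

-0.00212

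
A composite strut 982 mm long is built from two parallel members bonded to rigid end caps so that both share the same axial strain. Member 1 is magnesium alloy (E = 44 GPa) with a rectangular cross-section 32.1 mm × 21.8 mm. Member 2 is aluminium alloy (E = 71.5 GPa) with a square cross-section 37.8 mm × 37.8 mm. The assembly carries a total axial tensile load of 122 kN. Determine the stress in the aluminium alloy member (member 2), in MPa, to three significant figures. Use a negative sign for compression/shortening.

A_1 = 699.8 mm².
A_2 = 1429 mm².
Equal strain + equilibrium ⇒ each member carries load in proportion to AE: A₁E₁ = 30790000 N, A₂E₂ = 102200000 N, ΣAE = 133000000 N.
σ₂ = P·E₂/ΣAE = 122000·71500/133000000 = 65.61 MPa.

65.6 MPa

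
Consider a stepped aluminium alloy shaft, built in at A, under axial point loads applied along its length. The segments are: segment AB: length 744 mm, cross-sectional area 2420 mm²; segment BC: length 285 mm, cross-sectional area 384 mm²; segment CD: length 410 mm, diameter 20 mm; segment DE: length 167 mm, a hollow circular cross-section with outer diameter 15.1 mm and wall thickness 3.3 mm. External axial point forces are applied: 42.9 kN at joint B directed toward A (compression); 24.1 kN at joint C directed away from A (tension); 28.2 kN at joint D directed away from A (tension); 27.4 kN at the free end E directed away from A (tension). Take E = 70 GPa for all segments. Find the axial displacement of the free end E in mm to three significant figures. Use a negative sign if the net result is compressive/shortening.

2.58 mm

Internal axial forces (sectioning from the free end, tension +): N_DE = 27.4 kN, N_CD = 55.6 kN, N_BC = 79.7 kN, N_AB = 36.8 kN.
A_CD = 314.2 mm².
A_DE = 122.3 mm².
δ_AB = 36800·744/(2420·70000) = 0.1616 mm
δ_BC = 79700·285/(384·70000) = 0.845 mm
δ_CD = 55600·410/(314.2·70000) = 1.037 mm
δ_DE = 27400·167/(122.3·70000) = 0.5343 mm
δ = Σδ_i = 2.578 mm.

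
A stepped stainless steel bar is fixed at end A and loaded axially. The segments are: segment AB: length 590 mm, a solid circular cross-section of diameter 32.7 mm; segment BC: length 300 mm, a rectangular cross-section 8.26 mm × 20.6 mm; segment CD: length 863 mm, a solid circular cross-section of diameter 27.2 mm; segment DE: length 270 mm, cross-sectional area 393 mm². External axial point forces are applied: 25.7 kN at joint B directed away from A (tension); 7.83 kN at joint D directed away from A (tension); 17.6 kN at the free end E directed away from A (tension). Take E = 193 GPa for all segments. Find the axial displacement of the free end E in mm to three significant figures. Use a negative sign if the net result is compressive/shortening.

0.677 mm

Internal axial forces (sectioning from the free end, tension +): N_DE = 17.6 kN, N_CD = 25.43 kN, N_BC = 25.43 kN, N_AB = 51.13 kN.
A_AB = 839.8 mm².
A_BC = 170.2 mm².
A_CD = 581.1 mm².
δ_AB = 51130·590/(839.8·193000) = 0.1861 mm
δ_BC = 25430·300/(170.2·193000) = 0.2323 mm
δ_CD = 25430·863/(581.1·193000) = 0.1957 mm
δ_DE = 17600·270/(393·193000) = 0.06265 mm
δ = Σδ_i = 0.6768 mm.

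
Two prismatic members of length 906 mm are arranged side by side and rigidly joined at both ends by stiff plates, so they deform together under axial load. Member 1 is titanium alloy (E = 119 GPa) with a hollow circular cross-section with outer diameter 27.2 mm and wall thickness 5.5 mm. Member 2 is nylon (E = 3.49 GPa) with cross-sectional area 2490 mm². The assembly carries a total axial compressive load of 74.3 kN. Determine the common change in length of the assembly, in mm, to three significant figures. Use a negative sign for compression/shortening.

-1.26 mm

A_1 = 374.9 mm².
Equal strain + equilibrium ⇒ each member carries load in proportion to AE: A₁E₁ = 44620000 N, A₂E₂ = 8690000 N, ΣAE = 53310000 N.
δ = PL/ΣAE = -74300·906/53310000 = -1.263 mm.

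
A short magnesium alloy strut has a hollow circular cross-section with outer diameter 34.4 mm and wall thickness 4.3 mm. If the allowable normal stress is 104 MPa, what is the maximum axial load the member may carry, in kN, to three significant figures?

A = 406.6 mm².
P_max = σ_allow · A = 104 · 406.6 = 42290 N = 42.29 kN.

42.3 kN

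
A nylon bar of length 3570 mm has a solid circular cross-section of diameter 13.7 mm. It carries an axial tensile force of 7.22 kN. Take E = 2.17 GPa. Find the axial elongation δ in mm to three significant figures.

80.6 mm

A = 147.4 mm².
δ_mech = NL/(AE) = 7220·3570/(147.4·2170) = 80.58 mm.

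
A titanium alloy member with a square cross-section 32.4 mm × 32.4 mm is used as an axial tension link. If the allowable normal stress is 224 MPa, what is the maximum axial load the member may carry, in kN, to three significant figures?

235 kN

A = 1050 mm².
P_max = σ_allow · A = 224 · 1050 = 235100 N = 235.1 kN.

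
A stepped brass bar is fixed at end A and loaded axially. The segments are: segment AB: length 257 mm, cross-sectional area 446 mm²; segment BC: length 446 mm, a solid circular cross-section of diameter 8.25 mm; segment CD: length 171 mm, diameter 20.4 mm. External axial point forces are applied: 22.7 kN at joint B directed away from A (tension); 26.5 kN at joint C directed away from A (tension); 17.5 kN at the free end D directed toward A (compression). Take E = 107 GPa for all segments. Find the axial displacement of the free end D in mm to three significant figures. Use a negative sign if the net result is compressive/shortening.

Internal axial forces (sectioning from the free end, tension +): N_CD = -17.5 kN, N_BC = 9 kN, N_AB = 31.7 kN.
A_BC = 53.46 mm².
A_CD = 326.9 mm².
δ_AB = 31700·257/(446·107000) = 0.1707 mm
δ_BC = 9000·446/(53.46·107000) = 0.7018 mm
δ_CD = -17500·171/(326.9·107000) = -0.08557 mm
δ = Σδ_i = 0.7869 mm.

0.787 mm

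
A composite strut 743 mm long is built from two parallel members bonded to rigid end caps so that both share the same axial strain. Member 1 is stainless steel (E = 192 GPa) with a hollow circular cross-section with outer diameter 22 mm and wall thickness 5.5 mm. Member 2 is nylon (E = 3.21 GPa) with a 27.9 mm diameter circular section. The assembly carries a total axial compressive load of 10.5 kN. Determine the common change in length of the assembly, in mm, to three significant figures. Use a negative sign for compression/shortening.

A_1 = 285.1 mm².
A_2 = 611.4 mm².
Equal strain + equilibrium ⇒ each member carries load in proportion to AE: A₁E₁ = 54740000 N, A₂E₂ = 1962000 N, ΣAE = 56700000 N.
δ = PL/ΣAE = -10500·743/56700000 = -0.1376 mm.

-0.138 mm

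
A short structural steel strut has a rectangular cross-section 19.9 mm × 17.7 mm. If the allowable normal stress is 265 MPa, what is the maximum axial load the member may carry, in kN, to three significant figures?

A = 352.2 mm².
P_max = σ_allow · A = 265 · 352.2 = 93340 N = 93.34 kN.

93.3 kN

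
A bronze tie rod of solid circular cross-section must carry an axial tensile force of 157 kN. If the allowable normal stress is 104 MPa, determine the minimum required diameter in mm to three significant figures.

Required area A ≥ P/σ_allow = 157000/104 = 1510 mm².
For a solid circular section, d ≥ √(4A/π) = 43.84 mm.

43.8 mm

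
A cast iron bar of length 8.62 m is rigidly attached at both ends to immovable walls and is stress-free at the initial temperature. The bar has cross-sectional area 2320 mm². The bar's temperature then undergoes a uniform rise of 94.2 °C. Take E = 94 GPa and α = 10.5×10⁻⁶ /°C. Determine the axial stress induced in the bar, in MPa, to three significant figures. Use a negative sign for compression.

-93.0 MPa

Free thermal expansion αLΔT = 10.5e-6 · 8620 · 94.2 = 8.526 mm.
The walls impose strain ε = −(8.526)/8620 = -9.8910e-04; σ = Eε = 94000 · -9.8910e-04 = -92.98 MPa.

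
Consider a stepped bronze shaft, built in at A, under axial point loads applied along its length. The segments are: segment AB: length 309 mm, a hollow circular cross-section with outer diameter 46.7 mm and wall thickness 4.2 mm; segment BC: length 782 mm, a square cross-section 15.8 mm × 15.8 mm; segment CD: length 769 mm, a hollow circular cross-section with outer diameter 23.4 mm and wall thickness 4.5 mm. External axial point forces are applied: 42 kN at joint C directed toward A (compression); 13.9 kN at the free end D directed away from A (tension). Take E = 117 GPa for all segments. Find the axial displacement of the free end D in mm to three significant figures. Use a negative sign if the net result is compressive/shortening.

Internal axial forces (sectioning from the free end, tension +): N_CD = 13.9 kN, N_BC = -28.1 kN, N_AB = -28.1 kN.
A_AB = 560.8 mm².
A_BC = 249.6 mm².
A_CD = 267.2 mm².
δ_AB = -28100·309/(560.8·117000) = -0.1323 mm
δ_BC = -28100·782/(249.6·117000) = -0.7523 mm
δ_CD = 13900·769/(267.2·117000) = 0.3419 mm
δ = Σδ_i = -0.5428 mm.

-0.543 mm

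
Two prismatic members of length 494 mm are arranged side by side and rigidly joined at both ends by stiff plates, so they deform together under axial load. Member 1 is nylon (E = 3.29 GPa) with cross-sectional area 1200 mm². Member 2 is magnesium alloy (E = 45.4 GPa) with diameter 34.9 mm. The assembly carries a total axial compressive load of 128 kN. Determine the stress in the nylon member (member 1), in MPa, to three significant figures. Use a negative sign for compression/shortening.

A_2 = 956.6 mm².
Equal strain + equilibrium ⇒ each member carries load in proportion to AE: A₁E₁ = 3948000 N, A₂E₂ = 43430000 N, ΣAE = 47380000 N.
σ₁ = P·E₁/ΣAE = -128000·3290/47380000 = -8.888 MPa.

-8.89 MPa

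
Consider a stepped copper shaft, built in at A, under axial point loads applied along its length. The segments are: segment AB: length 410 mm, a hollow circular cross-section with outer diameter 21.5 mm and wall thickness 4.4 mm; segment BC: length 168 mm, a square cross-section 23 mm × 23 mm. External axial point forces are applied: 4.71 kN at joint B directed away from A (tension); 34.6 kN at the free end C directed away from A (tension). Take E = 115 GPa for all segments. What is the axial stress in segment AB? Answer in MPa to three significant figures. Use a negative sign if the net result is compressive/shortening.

Internal axial forces (sectioning from the free end, tension +): N_BC = 34.6 kN, N_AB = 39.31 kN.
A_AB = 236.4 mm².
σ_AB = N_AB/A_AB = 39310/236.4 = 166.3 MPa.

166 MPa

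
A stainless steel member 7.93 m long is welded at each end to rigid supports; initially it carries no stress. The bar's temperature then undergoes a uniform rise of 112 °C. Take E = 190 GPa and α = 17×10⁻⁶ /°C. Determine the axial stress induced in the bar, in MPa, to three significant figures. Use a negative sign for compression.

Free thermal expansion αLΔT = 17e-6 · 7930 · 112 = 15.1 mm.
The walls impose strain ε = −(15.1)/7930 = -1.9040e-03; σ = Eε = 190000 · -1.9040e-03 = -361.8 MPa.

-362 MPa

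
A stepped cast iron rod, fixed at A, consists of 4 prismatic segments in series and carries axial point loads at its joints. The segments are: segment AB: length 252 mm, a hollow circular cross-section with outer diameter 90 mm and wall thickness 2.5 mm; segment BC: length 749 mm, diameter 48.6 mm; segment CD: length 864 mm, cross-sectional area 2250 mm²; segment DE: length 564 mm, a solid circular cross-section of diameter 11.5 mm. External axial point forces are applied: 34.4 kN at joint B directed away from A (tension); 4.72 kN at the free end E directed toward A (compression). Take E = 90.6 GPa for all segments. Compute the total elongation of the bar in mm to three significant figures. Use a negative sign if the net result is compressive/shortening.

Internal axial forces (sectioning from the free end, tension +): N_DE = -4.72 kN, N_CD = -4.72 kN, N_BC = -4.72 kN, N_AB = 29.68 kN.
A_AB = 687.2 mm².
A_BC = 1855 mm².
A_DE = 103.9 mm².
δ_AB = 29680·252/(687.2·90600) = 0.1201 mm
δ_BC = -4720·749/(1855·90600) = -0.02103 mm
δ_CD = -4720·864/(2250·90600) = -0.02001 mm
δ_DE = -4720·564/(103.9·90600) = -0.2829 mm
δ = Σδ_i = -0.2038 mm.

-0.204 mm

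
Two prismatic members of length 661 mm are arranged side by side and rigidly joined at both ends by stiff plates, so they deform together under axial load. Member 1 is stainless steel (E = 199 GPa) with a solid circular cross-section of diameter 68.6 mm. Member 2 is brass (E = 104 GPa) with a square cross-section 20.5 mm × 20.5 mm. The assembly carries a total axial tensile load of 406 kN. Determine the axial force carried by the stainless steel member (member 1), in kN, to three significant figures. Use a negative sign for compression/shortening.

383 kN

A_1 = 3696 mm².
A_2 = 420.2 mm².
Equal strain + equilibrium ⇒ each member carries load in proportion to AE: A₁E₁ = 735500000 N, A₂E₂ = 43710000 N, ΣAE = 779200000 N.
F₁ = P·A₁E₁/ΣAE = 406000·735500000/779200000 = 383200 N.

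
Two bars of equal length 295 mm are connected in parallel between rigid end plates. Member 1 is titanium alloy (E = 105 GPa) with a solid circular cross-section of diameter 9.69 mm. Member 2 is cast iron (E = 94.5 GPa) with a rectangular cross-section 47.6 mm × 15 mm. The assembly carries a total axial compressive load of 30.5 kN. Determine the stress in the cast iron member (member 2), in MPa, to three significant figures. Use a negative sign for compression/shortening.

A_1 = 73.75 mm².
A_2 = 714 mm².
Equal strain + equilibrium ⇒ each member carries load in proportion to AE: A₁E₁ = 7743000 N, A₂E₂ = 67470000 N, ΣAE = 75220000 N.
σ₂ = P·E₂/ΣAE = -30500·94500/75220000 = -38.32 MPa.

-38.3 MPa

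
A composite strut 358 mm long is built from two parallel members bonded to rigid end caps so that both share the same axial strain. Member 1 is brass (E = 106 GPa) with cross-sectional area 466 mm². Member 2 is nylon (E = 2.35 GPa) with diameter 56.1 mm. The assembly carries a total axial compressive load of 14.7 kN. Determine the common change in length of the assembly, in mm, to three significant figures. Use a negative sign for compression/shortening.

A_2 = 2472 mm².
Equal strain + equilibrium ⇒ each member carries load in proportion to AE: A₁E₁ = 49400000 N, A₂E₂ = 5809000 N, ΣAE = 55200000 N.
δ = PL/ΣAE = -14700·358/55200000 = -0.09533 mm.

-0.0953 mm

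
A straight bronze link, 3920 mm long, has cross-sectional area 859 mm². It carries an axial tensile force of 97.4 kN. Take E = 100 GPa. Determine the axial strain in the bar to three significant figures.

0.00113

σ = N/A = 113.4 MPa; ε = σ/E = 113.4/100000 = 1.134e-03.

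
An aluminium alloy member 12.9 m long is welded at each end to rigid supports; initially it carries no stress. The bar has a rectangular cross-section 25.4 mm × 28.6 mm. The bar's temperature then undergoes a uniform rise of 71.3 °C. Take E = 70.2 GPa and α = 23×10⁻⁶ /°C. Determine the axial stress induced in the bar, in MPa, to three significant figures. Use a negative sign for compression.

Free thermal expansion αLΔT = 23e-6 · 12900 · 71.3 = 21.15 mm.
The walls impose strain ε = −(21.15)/12900 = -1.6399e-03; σ = Eε = 70200 · -1.6399e-03 = -115.1 MPa.

-115 MPa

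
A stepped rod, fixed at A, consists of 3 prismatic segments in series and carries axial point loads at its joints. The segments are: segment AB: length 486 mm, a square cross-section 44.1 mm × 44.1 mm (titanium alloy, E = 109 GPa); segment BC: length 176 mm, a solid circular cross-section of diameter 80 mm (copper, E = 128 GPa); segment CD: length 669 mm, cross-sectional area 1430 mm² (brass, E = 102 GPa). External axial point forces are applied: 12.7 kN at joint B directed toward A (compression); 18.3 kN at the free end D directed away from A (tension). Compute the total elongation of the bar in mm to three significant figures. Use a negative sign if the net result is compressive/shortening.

Internal axial forces (sectioning from the free end, tension +): N_CD = 18.3 kN, N_BC = 18.3 kN, N_AB = 5.6 kN.
A_AB = 1945 mm².
A_BC = 5027 mm².
δ_AB = 5600·486/(1945·109000) = 0.01284 mm
δ_BC = 18300·176/(5027·128000) = 0.005006 mm
δ_CD = 18300·669/(1430·102000) = 0.08393 mm
δ = Σδ_i = 0.1018 mm.

0.102 mm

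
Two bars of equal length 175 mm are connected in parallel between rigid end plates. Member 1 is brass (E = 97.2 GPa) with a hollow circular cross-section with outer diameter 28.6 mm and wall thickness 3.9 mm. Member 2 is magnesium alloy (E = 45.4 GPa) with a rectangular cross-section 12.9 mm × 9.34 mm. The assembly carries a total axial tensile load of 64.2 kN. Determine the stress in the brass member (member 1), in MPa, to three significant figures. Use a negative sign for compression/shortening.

179 MPa

A_1 = 302.6 mm².
A_2 = 120.5 mm².
Equal strain + equilibrium ⇒ each member carries load in proportion to AE: A₁E₁ = 29420000 N, A₂E₂ = 5470000 N, ΣAE = 34890000 N.
σ₁ = P·E₁/ΣAE = 64200·97200/34890000 = 178.9 MPa.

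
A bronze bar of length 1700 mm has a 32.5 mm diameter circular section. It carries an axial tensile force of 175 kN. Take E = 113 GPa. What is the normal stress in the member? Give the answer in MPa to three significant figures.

A = 829.6 mm².
σ = N/A = 175000/829.6 = 211 MPa.

211 MPa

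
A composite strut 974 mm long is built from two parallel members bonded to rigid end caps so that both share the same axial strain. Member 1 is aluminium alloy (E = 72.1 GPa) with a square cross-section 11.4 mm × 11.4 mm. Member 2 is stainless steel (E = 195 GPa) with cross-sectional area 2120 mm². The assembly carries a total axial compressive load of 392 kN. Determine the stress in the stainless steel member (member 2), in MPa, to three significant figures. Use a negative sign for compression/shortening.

-181 MPa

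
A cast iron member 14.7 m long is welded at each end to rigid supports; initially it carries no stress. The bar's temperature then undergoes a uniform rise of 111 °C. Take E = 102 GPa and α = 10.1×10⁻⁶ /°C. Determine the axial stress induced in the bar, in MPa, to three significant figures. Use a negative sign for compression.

Free thermal expansion αLΔT = 10.1e-6 · 14700 · 111 = 16.48 mm.
The walls impose strain ε = −(16.48)/14700 = -1.1211e-03; σ = Eε = 102000 · -1.1211e-03 = -114.4 MPa.

-114 MPa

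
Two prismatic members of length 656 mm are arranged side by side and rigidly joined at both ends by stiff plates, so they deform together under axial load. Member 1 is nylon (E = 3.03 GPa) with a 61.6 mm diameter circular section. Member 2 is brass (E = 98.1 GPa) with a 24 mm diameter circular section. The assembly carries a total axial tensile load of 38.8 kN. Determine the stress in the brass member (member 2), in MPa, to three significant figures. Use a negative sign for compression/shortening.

71.3 MPa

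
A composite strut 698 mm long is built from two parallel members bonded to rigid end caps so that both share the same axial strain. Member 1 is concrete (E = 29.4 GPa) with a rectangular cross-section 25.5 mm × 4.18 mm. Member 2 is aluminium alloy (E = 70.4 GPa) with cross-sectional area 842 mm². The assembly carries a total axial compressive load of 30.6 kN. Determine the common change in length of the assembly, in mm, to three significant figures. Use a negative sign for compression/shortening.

-0.342 mm

A_1 = 106.6 mm².
Equal strain + equilibrium ⇒ each member carries load in proportion to AE: A₁E₁ = 3134000 N, A₂E₂ = 59280000 N, ΣAE = 62410000 N.
δ = PL/ΣAE = -30600·698/62410000 = -0.3422 mm.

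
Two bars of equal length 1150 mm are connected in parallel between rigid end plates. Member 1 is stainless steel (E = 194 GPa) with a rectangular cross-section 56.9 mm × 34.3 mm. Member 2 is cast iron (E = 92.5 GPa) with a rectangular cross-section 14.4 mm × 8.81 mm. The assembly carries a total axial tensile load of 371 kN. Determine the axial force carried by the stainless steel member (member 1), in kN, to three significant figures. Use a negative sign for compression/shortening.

360 kN

A_1 = 1952 mm².
A_2 = 126.9 mm².
Equal strain + equilibrium ⇒ each member carries load in proportion to AE: A₁E₁ = 378600000 N, A₂E₂ = 11730000 N, ΣAE = 390400000 N.
F₁ = P·A₁E₁/ΣAE = 371000·378600000/390400000 = 359800 N.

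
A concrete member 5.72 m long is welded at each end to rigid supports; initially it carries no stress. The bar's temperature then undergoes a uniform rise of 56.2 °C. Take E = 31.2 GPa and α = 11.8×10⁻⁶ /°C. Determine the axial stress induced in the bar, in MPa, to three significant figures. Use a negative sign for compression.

Free thermal expansion αLΔT = 11.8e-6 · 5720 · 56.2 = 3.793 mm.
The walls impose strain ε = −(3.793)/5720 = -6.6316e-04; σ = Eε = 31200 · -6.6316e-04 = -20.69 MPa.

-20.7 MPa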